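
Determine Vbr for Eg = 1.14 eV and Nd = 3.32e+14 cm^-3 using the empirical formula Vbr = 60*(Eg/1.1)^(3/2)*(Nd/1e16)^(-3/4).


Step 1: Eg/1.1 = 1.14/1.1 = 1.036364
Step 2: (Eg/1.1)^1.5 = 1.036364^1.5 = 1.055039
Step 3: (Nd/1e16)^(-0.75) = (0.0332)^(-0.75) = 12.857201
Step 4: Vbr = 60 * 1.055039 * 12.857201 = 813.9 V

813.9


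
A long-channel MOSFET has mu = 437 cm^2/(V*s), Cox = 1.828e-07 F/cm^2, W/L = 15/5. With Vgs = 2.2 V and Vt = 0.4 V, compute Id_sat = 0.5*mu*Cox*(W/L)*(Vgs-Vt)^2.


Step 1: Overdrive voltage Vov = Vgs - Vt = 2.2 - 0.4 = 1.8 V
Step 2: W/L = 15/5 = 3
Step 3: Id = 0.5 * 437 * 1.828e-07 * 3 * 1.8^2
Step 4: Id = 3.88e-04 A

3.88e-04


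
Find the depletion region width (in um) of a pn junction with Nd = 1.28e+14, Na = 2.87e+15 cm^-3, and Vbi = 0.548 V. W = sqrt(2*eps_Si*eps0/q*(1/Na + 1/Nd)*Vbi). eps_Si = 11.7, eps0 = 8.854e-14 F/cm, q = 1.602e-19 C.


Step 1: 1/Na + 1/Nd = 1/2.87e+15 + 1/1.28e+14 = 8.16093e-15
Step 2: 2*eps*eps0/q = 2*11.7*8.854e-14/1.602e-19 = 1.293281e+07
Step 3: W^2 = 1.293281e+07 * 8.16093e-15 * 0.548 = 5.78380e-08
Step 4: W = sqrt(5.78380e-08) = 2.405e-04 cm = 2.405 um

2.405


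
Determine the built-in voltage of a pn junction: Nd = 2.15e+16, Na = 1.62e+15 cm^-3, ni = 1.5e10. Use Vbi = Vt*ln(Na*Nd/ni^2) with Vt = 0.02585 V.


Step 1: Compute Na*Nd/ni^2 = 1.62e+15 * 2.15e+16 / (1.5e10)^2 = 1.5480e+11
Step 2: ln(1.5480e+11) = 25.7654
Step 3: Vbi = 0.02585 * 25.7654 = 0.666 V

0.666


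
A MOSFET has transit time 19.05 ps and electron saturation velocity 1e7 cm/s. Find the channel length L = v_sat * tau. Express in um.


Step 1: tau in seconds = 19.05 ps * 1e-12 = 1.9050e-11 s
Step 2: L = v_sat * tau = 1e7 * 1.9050e-11 = 1.9050e-04 cm
Step 3: L in um = 1.9050e-04 * 1e4 = 1.905 um

1.905


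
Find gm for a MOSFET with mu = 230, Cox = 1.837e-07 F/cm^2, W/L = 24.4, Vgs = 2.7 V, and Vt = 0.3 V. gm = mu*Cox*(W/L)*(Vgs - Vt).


Step 1: Vov = Vgs - Vt = 2.7 - 0.3 = 2.4 V
Step 2: gm = mu * Cox * (W/L) * Vov
Step 3: gm = 230 * 1.837e-07 * 24.4 * 2.4 = 2.47e-03 S

2.47e-03


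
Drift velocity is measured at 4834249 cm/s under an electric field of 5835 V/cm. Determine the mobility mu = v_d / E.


Step 1: mu = v_d / E
Step 2: mu = 4834249 / 5835
Step 3: mu = 828.49 cm^2/(V*s)

828.49


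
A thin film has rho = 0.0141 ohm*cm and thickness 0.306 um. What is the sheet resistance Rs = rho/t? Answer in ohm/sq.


Step 1: Convert thickness to cm: t = 0.306 um = 3.0600e-05 cm
Step 2: Rs = rho / t = 0.0141 / 3.0600e-05
Step 3: Rs = 460.8 ohm/sq

460.8


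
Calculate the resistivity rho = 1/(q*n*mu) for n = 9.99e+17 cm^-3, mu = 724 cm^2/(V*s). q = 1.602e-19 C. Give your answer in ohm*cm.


Step 1: sigma = q * n * mu = 1.602e-19 * 9.99e+17 * 724 = 1.15869e+02 S/cm
Step 2: rho = 1 / sigma = 1 / 1.15869e+02 = 0.00863 ohm*cm

0.00863


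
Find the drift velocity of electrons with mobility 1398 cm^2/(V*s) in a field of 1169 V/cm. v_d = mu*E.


Step 1: v_d = mu * E
Step 2: v_d = 1398 * 1169 = 1634262
Step 3: v_d = 1.63e+06 cm/s

1.63e+06


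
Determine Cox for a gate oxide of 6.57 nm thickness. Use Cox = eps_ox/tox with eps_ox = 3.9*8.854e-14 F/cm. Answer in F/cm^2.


Step 1: eps_ox = 3.9 * 8.854e-14 = 3.45306e-13 F/cm
Step 2: tox in cm = 6.57 nm * 1e-7 = 6.5700e-07 cm
Step 3: Cox = 3.45306e-13 / 6.5700e-07 = 5.26e-07 F/cm^2

5.26e-07


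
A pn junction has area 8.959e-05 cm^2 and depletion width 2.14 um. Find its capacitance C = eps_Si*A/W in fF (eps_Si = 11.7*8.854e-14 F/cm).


Step 1: eps_Si = 11.7 * 8.854e-14 = 1.035918e-12 F/cm
Step 2: W in cm = 2.14 * 1e-4 = 2.14e-04 cm
Step 3: C = 1.035918e-12 * 8.959e-05 / 2.14e-04 = 4.336817e-13 F
Step 4: C = 433.68 fF

433.68


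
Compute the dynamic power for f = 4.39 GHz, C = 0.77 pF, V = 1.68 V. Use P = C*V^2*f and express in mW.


Step 1: V^2 = 1.68^2 = 2.8224 V^2
Step 2: P = C*V^2*f = 0.77e-12 F * 2.8224 * 4.39e9 Hz
Step 3: P = 9.54055872e-03 W
Step 4: P = 9.541 mW

9.541


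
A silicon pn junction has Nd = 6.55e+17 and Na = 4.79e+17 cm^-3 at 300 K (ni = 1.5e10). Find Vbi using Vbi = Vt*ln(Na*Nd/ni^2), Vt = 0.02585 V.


Step 1: Compute Na*Nd/ni^2 = 4.79e+17 * 6.55e+17 / (1.5e10)^2 = 1.3944e+15
Step 2: ln(1.3944e+15) = 34.8712
Step 3: Vbi = 0.02585 * 34.8712 = 0.901 V

0.901


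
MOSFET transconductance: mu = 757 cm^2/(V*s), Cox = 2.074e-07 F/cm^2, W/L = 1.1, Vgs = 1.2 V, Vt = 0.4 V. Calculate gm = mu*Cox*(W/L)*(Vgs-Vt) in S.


Step 1: Vov = Vgs - Vt = 1.2 - 0.4 = 0.8 V
Step 2: gm = mu * Cox * (W/L) * Vov
Step 3: gm = 757 * 2.074e-07 * 1.1 * 0.8 = 1.38e-04 S

1.38e-04


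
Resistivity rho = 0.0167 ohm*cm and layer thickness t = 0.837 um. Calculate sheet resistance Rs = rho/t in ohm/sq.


Step 1: Convert thickness to cm: t = 0.837 um = 8.3700e-05 cm
Step 2: Rs = rho / t = 0.0167 / 8.3700e-05
Step 3: Rs = 199.5 ohm/sq

199.5


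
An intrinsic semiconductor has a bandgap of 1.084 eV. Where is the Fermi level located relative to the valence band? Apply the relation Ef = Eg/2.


Step 1: For an intrinsic semiconductor, the Fermi level sits at midgap.
Step 2: Ef = Eg / 2 = 1.084 / 2 = 0.542 eV

0.542


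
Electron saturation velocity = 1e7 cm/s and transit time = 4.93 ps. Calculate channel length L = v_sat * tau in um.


Step 1: tau in seconds = 4.93 ps * 1e-12 = 4.9300e-12 s
Step 2: L = v_sat * tau = 1e7 * 4.9300e-12 = 4.9300e-05 cm
Step 3: L in um = 4.9300e-05 * 1e4 = 0.493 um

0.493


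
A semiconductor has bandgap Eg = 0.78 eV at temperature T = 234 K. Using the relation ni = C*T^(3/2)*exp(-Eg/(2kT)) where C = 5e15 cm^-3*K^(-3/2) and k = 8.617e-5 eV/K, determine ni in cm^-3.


Step 1: Compute kT = 8.617e-5 * 234 = 0.02016378 eV
Step 2: Exponent = -Eg/(2kT) = -0.78/(2*0.02016378) = -19.34161
Step 3: T^(3/2) = 234^1.5 = 3579.51
Step 4: ni = 5e15 * 3579.51 * exp(-19.34161) = 7.13e+10 cm^-3

7.13e+10


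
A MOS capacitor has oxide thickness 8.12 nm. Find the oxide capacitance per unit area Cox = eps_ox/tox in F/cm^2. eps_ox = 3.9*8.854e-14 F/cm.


Step 1: eps_ox = 3.9 * 8.854e-14 = 3.45306e-13 F/cm
Step 2: tox in cm = 8.12 nm * 1e-7 = 8.1200e-07 cm
Step 3: Cox = 3.45306e-13 / 8.1200e-07 = 4.25e-07 F/cm^2

4.25e-07


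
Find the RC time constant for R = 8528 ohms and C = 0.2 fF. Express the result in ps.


Step 1: tau = R * C
Step 2: tau = 8528 * 0.2 fF = 8528 * 2.0e-16 F
Step 3: tau = 1.7056e-12 s = 1.7056 ps

1.7056


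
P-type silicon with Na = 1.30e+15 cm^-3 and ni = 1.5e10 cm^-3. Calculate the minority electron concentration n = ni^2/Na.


Step 1: Majority hole concentration p ≈ Na = 1.30e+15 cm^-3
Step 2: n = ni^2 / Na = (1.5e10)^2 / 1.30e+15
Step 3: n = 1.73e+05 cm^-3

1.73e+05


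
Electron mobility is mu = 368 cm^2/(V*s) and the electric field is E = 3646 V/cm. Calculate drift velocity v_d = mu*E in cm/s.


Step 1: v_d = mu * E
Step 2: v_d = 368 * 3646 = 1341728
Step 3: v_d = 1.34e+06 cm/s

1.34e+06


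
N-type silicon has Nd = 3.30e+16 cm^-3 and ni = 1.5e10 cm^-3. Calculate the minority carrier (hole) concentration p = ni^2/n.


Step 1: Since Nd >> ni, n ≈ Nd = 3.30e+16 cm^-3
Step 2: p = ni^2 / n = (1.5e10)^2 / 3.30e+16
Step 3: p = 2.25e20 / 3.30e+16 = 6.82e+03 cm^-3

6.82e+03


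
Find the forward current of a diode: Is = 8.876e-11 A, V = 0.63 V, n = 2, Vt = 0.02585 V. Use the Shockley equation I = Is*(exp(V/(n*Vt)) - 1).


Step 1: V/(n*Vt) = 0.63/(2*0.02585) = 12.1857
Step 2: exp(12.1857) = 1.9597e+05
Step 3: I = 8.876e-11 * (1.9597e+05 - 1) = 1.74e-05 A

1.74e-05


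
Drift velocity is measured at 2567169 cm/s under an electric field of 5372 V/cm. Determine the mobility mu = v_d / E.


Step 1: mu = v_d / E
Step 2: mu = 2567169 / 5372
Step 3: mu = 477.88 cm^2/(V*s)

477.88


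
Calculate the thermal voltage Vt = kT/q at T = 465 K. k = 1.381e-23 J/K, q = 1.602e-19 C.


Step 1: kT = 1.381e-23 * 465 = 6.42165e-21 J
Step 2: Vt = kT/q = 6.42165e-21 / 1.602e-19
Step 3: Vt = 0.04009 V

0.04009


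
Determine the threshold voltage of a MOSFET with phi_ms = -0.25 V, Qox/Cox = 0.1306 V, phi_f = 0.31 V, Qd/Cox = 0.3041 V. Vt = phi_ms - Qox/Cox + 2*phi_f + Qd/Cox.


Step 1: Vt = phi_ms - Qox/Cox + 2*phi_f + Qd/Cox
Step 2: Vt = -0.25 - 0.1306 + 2*0.31 + 0.3041
Step 3: Vt = -0.25 - 0.1306 + 0.62 + 0.3041
Step 4: Vt = 0.5435 V

0.5435


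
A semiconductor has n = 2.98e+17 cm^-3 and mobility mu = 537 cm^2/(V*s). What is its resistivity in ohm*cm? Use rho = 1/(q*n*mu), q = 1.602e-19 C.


Step 1: sigma = q * n * mu = 1.602e-19 * 2.98e+17 * 537 = 2.56362e+01 S/cm
Step 2: rho = 1 / sigma = 1 / 2.56362e+01 = 0.03901 ohm*cm

0.03901


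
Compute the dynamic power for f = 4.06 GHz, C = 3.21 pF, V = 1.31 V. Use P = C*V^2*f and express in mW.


Step 1: V^2 = 1.31^2 = 1.7161 V^2
Step 2: P = C*V^2*f = 3.21e-12 F * 1.7161 * 4.06e9 Hz
Step 3: P = 2.236524486e-02 W
Step 4: P = 22.365 mW

22.365


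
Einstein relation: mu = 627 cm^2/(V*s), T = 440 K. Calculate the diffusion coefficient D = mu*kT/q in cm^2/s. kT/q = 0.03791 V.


Step 1: D = mu * (kT/q)
Step 2: D = 627 * 0.03791
Step 3: D = 23.77 cm^2/s

23.77


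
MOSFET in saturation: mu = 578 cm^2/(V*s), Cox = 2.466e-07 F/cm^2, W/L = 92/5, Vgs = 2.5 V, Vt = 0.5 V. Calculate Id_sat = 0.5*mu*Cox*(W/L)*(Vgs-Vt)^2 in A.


Step 1: Overdrive voltage Vov = Vgs - Vt = 2.5 - 0.5 = 2.0 V
Step 2: W/L = 92/5 = 18.4
Step 3: Id = 0.5 * 578 * 2.466e-07 * 18.4 * 2.0^2
Step 4: Id = 5.25e-03 A

5.25e-03


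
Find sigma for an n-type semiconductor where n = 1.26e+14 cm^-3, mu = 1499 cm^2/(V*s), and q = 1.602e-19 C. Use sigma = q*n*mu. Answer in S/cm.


Step 1: sigma = q * n * mu
Step 2: sigma = 1.602e-19 * 1.26e+14 * 1499
Step 3: sigma = 3.026e-02 S/cm

3.026e-02


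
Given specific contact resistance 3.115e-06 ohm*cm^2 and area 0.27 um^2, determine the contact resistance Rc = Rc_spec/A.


Step 1: Convert area to cm^2: 0.27 um^2 = 2.7000e-09 cm^2
Step 2: Rc = Rc_spec / A = 3.115e-06 / 2.7000e-09
Step 3: Rc = 1.15e+03 ohms

1.15e+03


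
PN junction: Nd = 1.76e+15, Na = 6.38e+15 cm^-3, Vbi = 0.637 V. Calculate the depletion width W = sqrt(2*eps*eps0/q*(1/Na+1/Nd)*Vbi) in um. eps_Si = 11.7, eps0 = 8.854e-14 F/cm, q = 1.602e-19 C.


Step 1: 1/Na + 1/Nd = 1/6.38e+15 + 1/1.76e+15 = 7.24922e-16
Step 2: 2*eps*eps0/q = 2*11.7*8.854e-14/1.602e-19 = 1.293281e+07
Step 3: W^2 = 1.293281e+07 * 7.24922e-16 * 0.637 = 5.97205e-09
Step 4: W = sqrt(5.97205e-09) = 7.728e-05 cm = 0.7728 um

0.7728


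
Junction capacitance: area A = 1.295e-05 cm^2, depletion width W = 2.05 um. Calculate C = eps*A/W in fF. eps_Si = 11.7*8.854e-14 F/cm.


Step 1: eps_Si = 11.7 * 8.854e-14 = 1.035918e-12 F/cm
Step 2: W in cm = 2.05 * 1e-4 = 2.05e-04 cm
Step 3: C = 1.035918e-12 * 1.295e-05 / 2.05e-04 = 6.543970e-14 F
Step 4: C = 65.44 fF

65.44


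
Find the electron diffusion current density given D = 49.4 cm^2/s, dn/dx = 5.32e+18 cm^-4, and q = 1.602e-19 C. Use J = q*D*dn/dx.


Step 1: J = q * D * (dn/dx)
Step 2: J = 1.602e-19 * 49.4 * 5.32e+18
Step 3: J = 4.21e+01 A/cm^2

4.21e+01


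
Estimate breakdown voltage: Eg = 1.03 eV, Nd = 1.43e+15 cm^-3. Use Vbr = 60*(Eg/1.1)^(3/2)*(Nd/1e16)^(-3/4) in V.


Step 1: Eg/1.1 = 1.03/1.1 = 0.936364
Step 2: (Eg/1.1)^1.5 = 0.936364^1.5 = 0.906081
Step 3: (Nd/1e16)^(-0.75) = (0.143)^(-0.75) = 4.300292
Step 4: Vbr = 60 * 0.906081 * 4.300292 = 233.8 V

233.8


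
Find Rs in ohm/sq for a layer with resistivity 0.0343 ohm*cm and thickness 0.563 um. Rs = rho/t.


Step 1: Convert thickness to cm: t = 0.563 um = 5.6300e-05 cm
Step 2: Rs = rho / t = 0.0343 / 5.6300e-05
Step 3: Rs = 609.2 ohm/sq

609.2


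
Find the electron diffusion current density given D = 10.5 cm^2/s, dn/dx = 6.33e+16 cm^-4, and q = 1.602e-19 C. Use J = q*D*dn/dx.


Step 1: J = q * D * (dn/dx)
Step 2: J = 1.602e-19 * 10.5 * 6.33e+16
Step 3: J = 1.06e-01 A/cm^2

1.06e-01


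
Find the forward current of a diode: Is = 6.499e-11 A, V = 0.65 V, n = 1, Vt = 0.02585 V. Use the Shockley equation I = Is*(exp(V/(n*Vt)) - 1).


Step 1: V/(n*Vt) = 0.65/(1*0.02585) = 25.1451
Step 2: exp(25.1451) = 8.3249e+10
Step 3: I = 6.499e-11 * (8.3249e+10 - 1) = 5.41e+00 A

5.41e+00


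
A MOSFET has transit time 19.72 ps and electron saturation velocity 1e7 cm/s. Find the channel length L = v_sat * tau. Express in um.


Step 1: tau in seconds = 19.72 ps * 1e-12 = 1.9720e-11 s
Step 2: L = v_sat * tau = 1e7 * 1.9720e-11 = 1.9720e-04 cm
Step 3: L in um = 1.9720e-04 * 1e4 = 1.972 um

1.972


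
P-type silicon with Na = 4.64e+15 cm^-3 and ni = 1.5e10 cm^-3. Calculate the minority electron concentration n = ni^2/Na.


Step 1: Majority hole concentration p ≈ Na = 4.64e+15 cm^-3
Step 2: n = ni^2 / Na = (1.5e10)^2 / 4.64e+15
Step 3: n = 4.85e+04 cm^-3

4.85e+04


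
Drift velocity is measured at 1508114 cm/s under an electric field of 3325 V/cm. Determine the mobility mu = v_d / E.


Step 1: mu = v_d / E
Step 2: mu = 1508114 / 3325
Step 3: mu = 453.57 cm^2/(V*s)

453.57


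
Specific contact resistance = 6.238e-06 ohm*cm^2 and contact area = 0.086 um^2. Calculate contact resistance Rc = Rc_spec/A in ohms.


Step 1: Convert area to cm^2: 0.086 um^2 = 8.6000e-10 cm^2
Step 2: Rc = Rc_spec / A = 6.238e-06 / 8.6000e-10
Step 3: Rc = 7.25e+03 ohms

7.25e+03


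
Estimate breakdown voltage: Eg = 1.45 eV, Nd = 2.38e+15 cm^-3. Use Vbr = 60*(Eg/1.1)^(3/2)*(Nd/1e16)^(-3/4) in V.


Step 1: Eg/1.1 = 1.45/1.1 = 1.318182
Step 2: (Eg/1.1)^1.5 = 1.318182^1.5 = 1.513433
Step 3: (Nd/1e16)^(-0.75) = (0.238)^(-0.75) = 2.934724
Step 4: Vbr = 60 * 1.513433 * 2.934724 = 266.5 V

266.5


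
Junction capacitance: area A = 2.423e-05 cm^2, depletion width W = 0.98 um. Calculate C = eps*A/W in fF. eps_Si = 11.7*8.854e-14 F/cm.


Step 1: eps_Si = 11.7 * 8.854e-14 = 1.035918e-12 F/cm
Step 2: W in cm = 0.98 * 1e-4 = 9.80e-05 cm
Step 3: C = 1.035918e-12 * 2.423e-05 / 9.80e-05 = 2.561254e-13 F
Step 4: C = 256.13 fF

256.13


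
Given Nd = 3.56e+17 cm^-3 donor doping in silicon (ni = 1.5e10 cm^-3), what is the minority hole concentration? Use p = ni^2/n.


Step 1: Since Nd >> ni, n ≈ Nd = 3.56e+17 cm^-3
Step 2: p = ni^2 / n = (1.5e10)^2 / 3.56e+17
Step 3: p = 2.25e20 / 3.56e+17 = 6.32e+02 cm^-3

6.32e+02


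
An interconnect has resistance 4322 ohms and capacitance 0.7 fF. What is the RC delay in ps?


Step 1: tau = R * C
Step 2: tau = 4322 * 0.7 fF = 4322 * 7.0e-16 F
Step 3: tau = 3.0254e-12 s = 3.0254 ps

3.0254


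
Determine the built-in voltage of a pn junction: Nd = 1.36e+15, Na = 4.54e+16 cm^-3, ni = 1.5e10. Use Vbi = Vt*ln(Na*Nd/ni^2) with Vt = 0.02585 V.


Step 1: Compute Na*Nd/ni^2 = 4.54e+16 * 1.36e+15 / (1.5e10)^2 = 2.7442e+11
Step 2: ln(2.7442e+11) = 26.3379
Step 3: Vbi = 0.02585 * 26.3379 = 0.681 V

0.681


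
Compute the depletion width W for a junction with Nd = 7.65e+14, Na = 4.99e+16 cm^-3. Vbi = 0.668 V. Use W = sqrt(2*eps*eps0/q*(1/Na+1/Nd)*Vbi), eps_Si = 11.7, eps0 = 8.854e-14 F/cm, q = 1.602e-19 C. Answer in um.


Step 1: 1/Na + 1/Nd = 1/4.99e+16 + 1/7.65e+14 = 1.32723e-15
Step 2: 2*eps*eps0/q = 2*11.7*8.854e-14/1.602e-19 = 1.293281e+07
Step 3: W^2 = 1.293281e+07 * 1.32723e-15 * 0.668 = 1.14661e-08
Step 4: W = sqrt(1.14661e-08) = 1.071e-04 cm = 1.071 um

1.071


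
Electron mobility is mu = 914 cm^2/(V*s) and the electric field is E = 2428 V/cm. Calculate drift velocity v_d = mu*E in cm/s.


Step 1: v_d = mu * E
Step 2: v_d = 914 * 2428 = 2219192
Step 3: v_d = 2.22e+06 cm/s

2.22e+06


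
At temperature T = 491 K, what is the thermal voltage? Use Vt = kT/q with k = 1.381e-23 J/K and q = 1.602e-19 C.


Step 1: kT = 1.381e-23 * 491 = 6.78071e-21 J
Step 2: Vt = kT/q = 6.78071e-21 / 1.602e-19
Step 3: Vt = 0.04233 V

0.04233


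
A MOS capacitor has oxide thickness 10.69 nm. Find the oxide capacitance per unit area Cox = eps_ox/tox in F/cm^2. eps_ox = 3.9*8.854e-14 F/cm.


Step 1: eps_ox = 3.9 * 8.854e-14 = 3.45306e-13 F/cm
Step 2: tox in cm = 10.69 nm * 1e-7 = 1.0690e-06 cm
Step 3: Cox = 3.45306e-13 / 1.0690e-06 = 3.23e-07 F/cm^2

3.23e-07


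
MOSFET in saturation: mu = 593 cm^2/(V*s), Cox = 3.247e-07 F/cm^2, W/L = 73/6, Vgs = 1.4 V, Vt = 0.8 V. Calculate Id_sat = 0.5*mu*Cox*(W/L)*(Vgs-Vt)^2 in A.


Step 1: Overdrive voltage Vov = Vgs - Vt = 1.4 - 0.8 = 0.6 V
Step 2: W/L = 73/6 = 12.1667
Step 3: Id = 0.5 * 593 * 3.247e-07 * 12.1667 * 0.6^2
Step 4: Id = 4.22e-04 A

4.22e-04


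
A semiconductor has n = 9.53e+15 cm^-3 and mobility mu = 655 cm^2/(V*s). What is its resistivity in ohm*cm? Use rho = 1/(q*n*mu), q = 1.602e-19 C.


Step 1: sigma = q * n * mu = 1.602e-19 * 9.53e+15 * 655 = 9.99992e-01 S/cm
Step 2: rho = 1 / sigma = 1 / 9.99992e-01 = 1 ohm*cm

1


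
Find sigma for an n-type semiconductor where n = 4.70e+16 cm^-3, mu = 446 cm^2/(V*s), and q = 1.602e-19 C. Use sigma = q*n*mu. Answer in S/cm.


Step 1: sigma = q * n * mu
Step 2: sigma = 1.602e-19 * 4.70e+16 * 446
Step 3: sigma = 3.358e+00 S/cm

3.358e+00


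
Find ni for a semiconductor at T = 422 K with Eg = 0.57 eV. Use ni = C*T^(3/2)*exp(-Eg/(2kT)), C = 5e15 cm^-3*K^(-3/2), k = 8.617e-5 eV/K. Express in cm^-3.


Step 1: Compute kT = 8.617e-5 * 422 = 0.03636374 eV
Step 2: Exponent = -Eg/(2kT) = -0.57/(2*0.03636374) = -7.83748
Step 3: T^(3/2) = 422^1.5 = 8668.99
Step 4: ni = 5e15 * 8668.99 * exp(-7.83748) = 1.71e+16 cm^-3

1.71e+16


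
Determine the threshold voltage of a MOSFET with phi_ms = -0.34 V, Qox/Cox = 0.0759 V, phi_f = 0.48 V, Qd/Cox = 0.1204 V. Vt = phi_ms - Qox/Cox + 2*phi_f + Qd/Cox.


Step 1: Vt = phi_ms - Qox/Cox + 2*phi_f + Qd/Cox
Step 2: Vt = -0.34 - 0.0759 + 2*0.48 + 0.1204
Step 3: Vt = -0.34 - 0.0759 + 0.96 + 0.1204
Step 4: Vt = 0.6645 V

0.6645


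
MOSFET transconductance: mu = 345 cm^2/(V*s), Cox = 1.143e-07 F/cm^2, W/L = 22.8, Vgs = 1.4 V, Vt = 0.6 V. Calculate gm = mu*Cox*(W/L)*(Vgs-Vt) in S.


Step 1: Vov = Vgs - Vt = 1.4 - 0.6 = 0.8 V
Step 2: gm = mu * Cox * (W/L) * Vov
Step 3: gm = 345 * 1.143e-07 * 22.8 * 0.8 = 7.19e-04 S

7.19e-04


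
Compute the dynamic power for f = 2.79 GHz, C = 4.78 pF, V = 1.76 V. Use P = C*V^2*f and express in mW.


Step 1: V^2 = 1.76^2 = 3.0976 V^2
Step 2: P = C*V^2*f = 4.78e-12 F * 3.0976 * 2.79e9 Hz
Step 3: P = 4.131021312e-02 W
Step 4: P = 41.31 mW

41.31


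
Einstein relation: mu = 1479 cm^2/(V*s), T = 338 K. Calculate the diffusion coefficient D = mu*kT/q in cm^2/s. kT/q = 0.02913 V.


Step 1: D = mu * (kT/q)
Step 2: D = 1479 * 0.02913
Step 3: D = 43.08 cm^2/s

43.08


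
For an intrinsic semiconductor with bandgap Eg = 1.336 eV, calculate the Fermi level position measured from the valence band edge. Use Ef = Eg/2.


Step 1: For an intrinsic semiconductor, the Fermi level sits at midgap.
Step 2: Ef = Eg / 2 = 1.336 / 2 = 0.668 eV

0.668


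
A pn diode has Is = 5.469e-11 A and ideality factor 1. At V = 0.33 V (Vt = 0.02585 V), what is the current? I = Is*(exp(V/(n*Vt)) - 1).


Step 1: V/(n*Vt) = 0.33/(1*0.02585) = 12.7660
Step 2: exp(12.7660) = 3.5011e+05
Step 3: I = 5.469e-11 * (3.5011e+05 - 1) = 1.91e-05 A

1.91e-05


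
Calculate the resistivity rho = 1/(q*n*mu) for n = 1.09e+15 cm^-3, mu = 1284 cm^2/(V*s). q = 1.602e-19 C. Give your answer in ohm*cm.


Step 1: sigma = q * n * mu = 1.602e-19 * 1.09e+15 * 1284 = 2.24210e-01 S/cm
Step 2: rho = 1 / sigma = 1 / 2.24210e-01 = 4.46 ohm*cm

4.46


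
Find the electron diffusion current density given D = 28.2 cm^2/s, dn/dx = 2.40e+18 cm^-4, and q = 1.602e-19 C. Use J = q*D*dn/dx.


Step 1: J = q * D * (dn/dx)
Step 2: J = 1.602e-19 * 28.2 * 2.40e+18
Step 3: J = 1.08e+01 A/cm^2

1.08e+01


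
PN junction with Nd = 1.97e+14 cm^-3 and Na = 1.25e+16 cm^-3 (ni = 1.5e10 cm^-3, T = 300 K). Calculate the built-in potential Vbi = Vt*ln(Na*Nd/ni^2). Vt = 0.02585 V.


Step 1: Compute Na*Nd/ni^2 = 1.25e+16 * 1.97e+14 / (1.5e10)^2 = 1.0944e+10
Step 2: ln(1.0944e+10) = 23.1161
Step 3: Vbi = 0.02585 * 23.1161 = 0.598 V

0.598


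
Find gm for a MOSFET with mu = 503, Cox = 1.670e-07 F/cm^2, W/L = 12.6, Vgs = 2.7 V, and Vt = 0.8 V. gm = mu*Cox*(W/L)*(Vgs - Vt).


Step 1: Vov = Vgs - Vt = 2.7 - 0.8 = 1.9 V
Step 2: gm = mu * Cox * (W/L) * Vov
Step 3: gm = 503 * 1.670e-07 * 12.6 * 1.9 = 2.01e-03 S

2.01e-03


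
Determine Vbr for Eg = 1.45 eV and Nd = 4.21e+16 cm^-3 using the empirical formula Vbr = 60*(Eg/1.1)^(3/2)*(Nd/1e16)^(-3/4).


Step 1: Eg/1.1 = 1.45/1.1 = 1.318182
Step 2: (Eg/1.1)^1.5 = 1.318182^1.5 = 1.513433
Step 3: (Nd/1e16)^(-0.75) = (4.21)^(-0.75) = 0.340242
Step 4: Vbr = 60 * 1.513433 * 0.340242 = 30.9 V

30.9


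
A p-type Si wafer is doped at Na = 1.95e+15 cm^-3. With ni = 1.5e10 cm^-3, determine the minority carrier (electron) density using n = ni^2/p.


Step 1: Majority hole concentration p ≈ Na = 1.95e+15 cm^-3
Step 2: n = ni^2 / Na = (1.5e10)^2 / 1.95e+15
Step 3: n = 1.15e+05 cm^-3

1.15e+05


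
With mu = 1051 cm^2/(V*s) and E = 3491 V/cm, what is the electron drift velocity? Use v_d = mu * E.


Step 1: v_d = mu * E
Step 2: v_d = 1051 * 3491 = 3669041
Step 3: v_d = 3.67e+06 cm/s

3.67e+06


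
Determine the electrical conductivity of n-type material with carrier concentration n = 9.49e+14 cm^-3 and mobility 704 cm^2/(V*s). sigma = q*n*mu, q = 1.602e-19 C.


Step 1: sigma = q * n * mu
Step 2: sigma = 1.602e-19 * 9.49e+14 * 704
Step 3: sigma = 1.070e-01 S/cm

1.070e-01


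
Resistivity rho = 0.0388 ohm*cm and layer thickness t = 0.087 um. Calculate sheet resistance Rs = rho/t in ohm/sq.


Step 1: Convert thickness to cm: t = 0.087 um = 8.7000e-06 cm
Step 2: Rs = rho / t = 0.0388 / 8.7000e-06
Step 3: Rs = 4459.8 ohm/sq

4459.8


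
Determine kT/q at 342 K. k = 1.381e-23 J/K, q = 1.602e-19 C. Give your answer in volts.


Step 1: kT = 1.381e-23 * 342 = 4.72302e-21 J
Step 2: Vt = kT/q = 4.72302e-21 / 1.602e-19
Step 3: Vt = 0.02948 V

0.02948


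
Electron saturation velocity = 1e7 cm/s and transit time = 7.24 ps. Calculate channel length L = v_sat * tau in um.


Step 1: tau in seconds = 7.24 ps * 1e-12 = 7.2400e-12 s
Step 2: L = v_sat * tau = 1e7 * 7.2400e-12 = 7.2400e-05 cm
Step 3: L in um = 7.2400e-05 * 1e4 = 0.724 um

0.724


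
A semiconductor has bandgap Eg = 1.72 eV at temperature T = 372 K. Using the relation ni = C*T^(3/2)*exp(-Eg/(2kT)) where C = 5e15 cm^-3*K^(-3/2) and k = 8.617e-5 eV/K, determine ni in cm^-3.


Step 1: Compute kT = 8.617e-5 * 372 = 0.03205524 eV
Step 2: Exponent = -Eg/(2kT) = -1.72/(2*0.03205524) = -26.82869
Step 3: T^(3/2) = 372^1.5 = 7174.88
Step 4: ni = 5e15 * 7174.88 * exp(-26.82869) = 8.00e+07 cm^-3

8.00e+07


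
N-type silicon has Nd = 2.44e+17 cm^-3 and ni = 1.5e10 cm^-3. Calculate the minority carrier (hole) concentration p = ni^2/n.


Step 1: Since Nd >> ni, n ≈ Nd = 2.44e+17 cm^-3
Step 2: p = ni^2 / n = (1.5e10)^2 / 2.44e+17
Step 3: p = 2.25e20 / 2.44e+17 = 9.22e+02 cm^-3

9.22e+02


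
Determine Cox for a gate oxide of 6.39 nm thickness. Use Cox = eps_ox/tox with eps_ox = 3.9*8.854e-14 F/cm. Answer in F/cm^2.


Step 1: eps_ox = 3.9 * 8.854e-14 = 3.45306e-13 F/cm
Step 2: tox in cm = 6.39 nm * 1e-7 = 6.3900e-07 cm
Step 3: Cox = 3.45306e-13 / 6.3900e-07 = 5.40e-07 F/cm^2

5.40e-07


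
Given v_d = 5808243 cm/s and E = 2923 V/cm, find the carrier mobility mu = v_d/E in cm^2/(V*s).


Step 1: mu = v_d / E
Step 2: mu = 5808243 / 2923
Step 3: mu = 1987.08 cm^2/(V*s)

1987.08


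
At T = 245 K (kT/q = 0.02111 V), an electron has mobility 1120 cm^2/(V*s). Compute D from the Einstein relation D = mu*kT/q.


Step 1: D = mu * (kT/q)
Step 2: D = 1120 * 0.02111
Step 3: D = 23.64 cm^2/s

23.64


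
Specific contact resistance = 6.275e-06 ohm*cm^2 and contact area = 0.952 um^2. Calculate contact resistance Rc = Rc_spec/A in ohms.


Step 1: Convert area to cm^2: 0.952 um^2 = 9.5200e-09 cm^2
Step 2: Rc = Rc_spec / A = 6.275e-06 / 9.5200e-09
Step 3: Rc = 6.59e+02 ohms

6.59e+02


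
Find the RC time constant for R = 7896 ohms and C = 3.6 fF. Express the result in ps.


Step 1: tau = R * C
Step 2: tau = 7896 * 3.6 fF = 7896 * 3.6e-15 F
Step 3: tau = 2.84256e-11 s = 28.4256 ps

28.4256


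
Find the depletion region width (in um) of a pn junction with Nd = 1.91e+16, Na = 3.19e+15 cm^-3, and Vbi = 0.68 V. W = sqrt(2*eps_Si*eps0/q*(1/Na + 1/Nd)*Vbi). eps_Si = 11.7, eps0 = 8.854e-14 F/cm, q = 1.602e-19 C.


Step 1: 1/Na + 1/Nd = 1/3.19e+15 + 1/1.91e+16 = 3.65836e-16
Step 2: 2*eps*eps0/q = 2*11.7*8.854e-14/1.602e-19 = 1.293281e+07
Step 3: W^2 = 1.293281e+07 * 3.65836e-16 * 0.68 = 3.21728e-09
Step 4: W = sqrt(3.21728e-09) = 5.672e-05 cm = 0.5672 um

0.5672


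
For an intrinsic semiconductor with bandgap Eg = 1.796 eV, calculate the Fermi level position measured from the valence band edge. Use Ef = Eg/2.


Step 1: For an intrinsic semiconductor, the Fermi level sits at midgap.
Step 2: Ef = Eg / 2 = 1.796 / 2 = 0.898 eV

0.898


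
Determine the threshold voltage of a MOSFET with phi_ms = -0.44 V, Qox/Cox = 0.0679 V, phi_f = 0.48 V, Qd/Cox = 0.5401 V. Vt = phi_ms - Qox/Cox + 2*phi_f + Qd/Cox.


Step 1: Vt = phi_ms - Qox/Cox + 2*phi_f + Qd/Cox
Step 2: Vt = -0.44 - 0.0679 + 2*0.48 + 0.5401
Step 3: Vt = -0.44 - 0.0679 + 0.96 + 0.5401
Step 4: Vt = 0.9922 V

0.9922


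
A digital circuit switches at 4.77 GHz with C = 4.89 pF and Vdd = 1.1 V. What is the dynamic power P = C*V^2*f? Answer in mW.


Step 1: V^2 = 1.1^2 = 1.21 V^2
Step 2: P = C*V^2*f = 4.89e-12 F * 1.21 * 4.77e9 Hz
Step 3: P = 2.8223613e-02 W
Step 4: P = 28.224 mW

28.224


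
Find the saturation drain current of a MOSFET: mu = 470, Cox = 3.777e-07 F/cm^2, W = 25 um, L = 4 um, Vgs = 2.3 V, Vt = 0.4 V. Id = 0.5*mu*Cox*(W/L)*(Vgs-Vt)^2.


Step 1: Overdrive voltage Vov = Vgs - Vt = 2.3 - 0.4 = 1.9 V
Step 2: W/L = 25/4 = 6.25
Step 3: Id = 0.5 * 470 * 3.777e-07 * 6.25 * 1.9^2
Step 4: Id = 2.00e-03 A

2.00e-03


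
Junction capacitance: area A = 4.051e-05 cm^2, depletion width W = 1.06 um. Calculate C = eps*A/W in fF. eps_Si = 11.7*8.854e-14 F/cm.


Step 1: eps_Si = 11.7 * 8.854e-14 = 1.035918e-12 F/cm
Step 2: W in cm = 1.06 * 1e-4 = 1.06e-04 cm
Step 3: C = 1.035918e-12 * 4.051e-05 / 1.06e-04 = 3.958966e-13 F
Step 4: C = 395.9 fF

395.9


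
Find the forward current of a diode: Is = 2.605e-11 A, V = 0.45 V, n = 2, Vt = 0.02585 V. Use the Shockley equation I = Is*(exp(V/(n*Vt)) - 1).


Step 1: V/(n*Vt) = 0.45/(2*0.02585) = 8.7041
Step 2: exp(8.7041) = 6.0276e+03
Step 3: I = 2.605e-11 * (6.0276e+03 - 1) = 1.57e-07 A

1.57e-07


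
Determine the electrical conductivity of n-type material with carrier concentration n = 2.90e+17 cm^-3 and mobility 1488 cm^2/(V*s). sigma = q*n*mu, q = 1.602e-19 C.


Step 1: sigma = q * n * mu
Step 2: sigma = 1.602e-19 * 2.90e+17 * 1488
Step 3: sigma = 6.913e+01 S/cm

6.913e+01


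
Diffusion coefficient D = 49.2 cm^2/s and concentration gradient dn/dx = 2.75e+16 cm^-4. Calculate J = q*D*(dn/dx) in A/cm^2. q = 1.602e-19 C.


Step 1: J = q * D * (dn/dx)
Step 2: J = 1.602e-19 * 49.2 * 2.75e+16
Step 3: J = 2.17e-01 A/cm^2

2.17e-01


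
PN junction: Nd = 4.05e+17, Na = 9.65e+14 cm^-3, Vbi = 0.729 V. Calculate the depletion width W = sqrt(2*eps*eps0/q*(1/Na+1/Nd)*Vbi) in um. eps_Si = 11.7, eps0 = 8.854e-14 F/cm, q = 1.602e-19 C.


Step 1: 1/Na + 1/Nd = 1/9.65e+14 + 1/4.05e+17 = 1.03874e-15
Step 2: 2*eps*eps0/q = 2*11.7*8.854e-14/1.602e-19 = 1.293281e+07
Step 3: W^2 = 1.293281e+07 * 1.03874e-15 * 0.729 = 9.79326e-09
Step 4: W = sqrt(9.79326e-09) = 9.896e-05 cm = 0.9896 um

0.9896


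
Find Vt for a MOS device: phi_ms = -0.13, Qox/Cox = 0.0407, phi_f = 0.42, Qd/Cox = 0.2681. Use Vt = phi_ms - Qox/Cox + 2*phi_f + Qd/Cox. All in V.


Step 1: Vt = phi_ms - Qox/Cox + 2*phi_f + Qd/Cox
Step 2: Vt = -0.13 - 0.0407 + 2*0.42 + 0.2681
Step 3: Vt = -0.13 - 0.0407 + 0.84 + 0.2681
Step 4: Vt = 0.9374 V

0.9374


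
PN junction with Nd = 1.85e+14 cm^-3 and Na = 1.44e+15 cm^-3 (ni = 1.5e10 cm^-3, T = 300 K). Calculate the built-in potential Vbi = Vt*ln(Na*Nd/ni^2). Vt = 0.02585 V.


Step 1: Compute Na*Nd/ni^2 = 1.44e+15 * 1.85e+14 / (1.5e10)^2 = 1.1840e+09
Step 2: ln(1.1840e+09) = 20.8922
Step 3: Vbi = 0.02585 * 20.8922 = 0.54 V

0.54


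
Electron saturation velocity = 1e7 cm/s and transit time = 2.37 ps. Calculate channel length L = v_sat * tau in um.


Step 1: tau in seconds = 2.37 ps * 1e-12 = 2.3700e-12 s
Step 2: L = v_sat * tau = 1e7 * 2.3700e-12 = 2.3700e-05 cm
Step 3: L in um = 2.3700e-05 * 1e4 = 0.237 um

0.237


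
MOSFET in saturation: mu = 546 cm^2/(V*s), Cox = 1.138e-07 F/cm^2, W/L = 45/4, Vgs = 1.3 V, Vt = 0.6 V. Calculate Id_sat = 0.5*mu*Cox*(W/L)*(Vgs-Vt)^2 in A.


Step 1: Overdrive voltage Vov = Vgs - Vt = 1.3 - 0.6 = 0.7 V
Step 2: W/L = 45/4 = 11.25
Step 3: Id = 0.5 * 546 * 1.138e-07 * 11.25 * 0.7^2
Step 4: Id = 1.71e-04 A

1.71e-04


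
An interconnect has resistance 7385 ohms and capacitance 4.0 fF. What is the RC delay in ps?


Step 1: tau = R * C
Step 2: tau = 7385 * 4.0 fF = 7385 * 4.0e-15 F
Step 3: tau = 2.954e-11 s = 29.54 ps

29.54


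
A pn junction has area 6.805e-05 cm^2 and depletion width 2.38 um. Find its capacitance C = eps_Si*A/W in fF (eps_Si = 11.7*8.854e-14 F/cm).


Step 1: eps_Si = 11.7 * 8.854e-14 = 1.035918e-12 F/cm
Step 2: W in cm = 2.38 * 1e-4 = 2.38e-04 cm
Step 3: C = 1.035918e-12 * 6.805e-05 / 2.38e-04 = 2.961942e-13 F
Step 4: C = 296.19 fF

296.19


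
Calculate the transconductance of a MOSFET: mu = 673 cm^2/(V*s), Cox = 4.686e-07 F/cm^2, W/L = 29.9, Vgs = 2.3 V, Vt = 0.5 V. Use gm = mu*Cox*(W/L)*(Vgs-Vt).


Step 1: Vov = Vgs - Vt = 2.3 - 0.5 = 1.8 V
Step 2: gm = mu * Cox * (W/L) * Vov
Step 3: gm = 673 * 4.686e-07 * 29.9 * 1.8 = 1.70e-02 S

1.70e-02


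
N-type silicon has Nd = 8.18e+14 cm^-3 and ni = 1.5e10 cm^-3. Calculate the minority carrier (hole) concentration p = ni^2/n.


Step 1: Since Nd >> ni, n ≈ Nd = 8.18e+14 cm^-3
Step 2: p = ni^2 / n = (1.5e10)^2 / 8.18e+14
Step 3: p = 2.25e20 / 8.18e+14 = 2.75e+05 cm^-3

2.75e+05


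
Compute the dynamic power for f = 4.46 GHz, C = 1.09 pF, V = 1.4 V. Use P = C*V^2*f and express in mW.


Step 1: V^2 = 1.4^2 = 1.96 V^2
Step 2: P = C*V^2*f = 1.09e-12 F * 1.96 * 4.46e9 Hz
Step 3: P = 9.528344e-03 W
Step 4: P = 9.528 mW

9.528


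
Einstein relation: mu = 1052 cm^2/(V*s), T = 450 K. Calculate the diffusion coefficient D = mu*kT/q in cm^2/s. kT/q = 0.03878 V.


Step 1: D = mu * (kT/q)
Step 2: D = 1052 * 0.03878
Step 3: D = 40.8 cm^2/s

40.8


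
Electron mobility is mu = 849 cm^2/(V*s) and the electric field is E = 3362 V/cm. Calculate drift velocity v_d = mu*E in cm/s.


Step 1: v_d = mu * E
Step 2: v_d = 849 * 3362 = 2854338
Step 3: v_d = 2.85e+06 cm/s

2.85e+06


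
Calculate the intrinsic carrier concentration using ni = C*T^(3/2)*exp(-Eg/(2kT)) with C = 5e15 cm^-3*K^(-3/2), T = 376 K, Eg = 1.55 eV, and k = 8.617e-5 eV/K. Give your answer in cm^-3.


Step 1: Compute kT = 8.617e-5 * 376 = 0.03239992 eV
Step 2: Exponent = -Eg/(2kT) = -1.55/(2*0.03239992) = -23.91981
Step 3: T^(3/2) = 376^1.5 = 7290.91
Step 4: ni = 5e15 * 7290.91 * exp(-23.91981) = 1.49e+09 cm^-3

1.49e+09


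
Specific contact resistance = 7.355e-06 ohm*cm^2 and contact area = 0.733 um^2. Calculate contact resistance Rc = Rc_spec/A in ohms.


Step 1: Convert area to cm^2: 0.733 um^2 = 7.3300e-09 cm^2
Step 2: Rc = Rc_spec / A = 7.355e-06 / 7.3300e-09
Step 3: Rc = 1.00e+03 ohms

1.00e+03


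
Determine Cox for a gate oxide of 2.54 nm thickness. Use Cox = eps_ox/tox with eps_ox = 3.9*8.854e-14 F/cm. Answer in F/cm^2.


Step 1: eps_ox = 3.9 * 8.854e-14 = 3.45306e-13 F/cm
Step 2: tox in cm = 2.54 nm * 1e-7 = 2.5400e-07 cm
Step 3: Cox = 3.45306e-13 / 2.5400e-07 = 1.36e-06 F/cm^2

1.36e-06


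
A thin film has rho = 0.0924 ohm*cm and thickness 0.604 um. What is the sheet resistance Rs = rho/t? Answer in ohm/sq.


Step 1: Convert thickness to cm: t = 0.604 um = 6.0400e-05 cm
Step 2: Rs = rho / t = 0.0924 / 6.0400e-05
Step 3: Rs = 1529.8 ohm/sq

1529.8


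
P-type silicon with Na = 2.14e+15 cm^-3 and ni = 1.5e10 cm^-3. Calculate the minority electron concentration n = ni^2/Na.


Step 1: Majority hole concentration p ≈ Na = 2.14e+15 cm^-3
Step 2: n = ni^2 / Na = (1.5e10)^2 / 2.14e+15
Step 3: n = 1.05e+05 cm^-3

1.05e+05


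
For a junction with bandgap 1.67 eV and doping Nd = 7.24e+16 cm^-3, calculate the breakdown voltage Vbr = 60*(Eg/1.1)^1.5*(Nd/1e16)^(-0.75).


Step 1: Eg/1.1 = 1.67/1.1 = 1.518182
Step 2: (Eg/1.1)^1.5 = 1.518182^1.5 = 1.870621
Step 3: (Nd/1e16)^(-0.75) = (7.24)^(-0.75) = 0.226567
Step 4: Vbr = 60 * 1.870621 * 0.226567 = 25.4 V

25.4


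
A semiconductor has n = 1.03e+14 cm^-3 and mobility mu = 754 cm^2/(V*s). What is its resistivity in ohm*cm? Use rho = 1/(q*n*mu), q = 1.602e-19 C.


Step 1: sigma = q * n * mu = 1.602e-19 * 1.03e+14 * 754 = 1.24415e-02 S/cm
Step 2: rho = 1 / sigma = 1 / 1.24415e-02 = 80.38 ohm*cm

80.38


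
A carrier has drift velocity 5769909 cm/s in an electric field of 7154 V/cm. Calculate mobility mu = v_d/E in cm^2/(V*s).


Step 1: mu = v_d / E
Step 2: mu = 5769909 / 7154
Step 3: mu = 806.53 cm^2/(V*s)

806.53


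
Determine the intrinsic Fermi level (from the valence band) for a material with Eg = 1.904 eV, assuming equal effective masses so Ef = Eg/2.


Step 1: For an intrinsic semiconductor, the Fermi level sits at midgap.
Step 2: Ef = Eg / 2 = 1.904 / 2 = 0.952 eV

0.952


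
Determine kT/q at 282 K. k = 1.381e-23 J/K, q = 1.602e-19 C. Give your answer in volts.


Step 1: kT = 1.381e-23 * 282 = 3.89442e-21 J
Step 2: Vt = kT/q = 3.89442e-21 / 1.602e-19
Step 3: Vt = 0.02431 V

0.02431


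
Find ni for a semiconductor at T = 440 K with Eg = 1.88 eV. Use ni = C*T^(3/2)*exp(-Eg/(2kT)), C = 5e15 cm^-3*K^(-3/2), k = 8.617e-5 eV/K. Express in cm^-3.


Step 1: Compute kT = 8.617e-5 * 440 = 0.0379148 eV
Step 2: Exponent = -Eg/(2kT) = -1.88/(2*0.0379148) = -24.79243
Step 3: T^(3/2) = 440^1.5 = 9229.52
Step 4: ni = 5e15 * 9229.52 * exp(-24.79243) = 7.89e+08 cm^-3

7.89e+08


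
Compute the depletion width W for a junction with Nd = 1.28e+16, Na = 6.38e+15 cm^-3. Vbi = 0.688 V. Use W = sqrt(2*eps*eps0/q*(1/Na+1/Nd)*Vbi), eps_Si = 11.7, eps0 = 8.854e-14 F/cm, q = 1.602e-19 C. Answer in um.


Step 1: 1/Na + 1/Nd = 1/6.38e+15 + 1/1.28e+16 = 2.34865e-16
Step 2: 2*eps*eps0/q = 2*11.7*8.854e-14/1.602e-19 = 1.293281e+07
Step 3: W^2 = 1.293281e+07 * 2.34865e-16 * 0.688 = 2.08978e-09
Step 4: W = sqrt(2.08978e-09) = 4.571e-05 cm = 0.4571 um

0.4571


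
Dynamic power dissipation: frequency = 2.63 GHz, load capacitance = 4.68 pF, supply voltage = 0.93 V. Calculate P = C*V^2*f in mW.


Step 1: V^2 = 0.93^2 = 0.8649 V^2
Step 2: P = C*V^2*f = 4.68e-12 F * 0.8649 * 2.63e9 Hz
Step 3: P = 1.064553516e-02 W
Step 4: P = 10.646 mW

10.646


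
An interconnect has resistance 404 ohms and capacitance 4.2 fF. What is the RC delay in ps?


Step 1: tau = R * C
Step 2: tau = 404 * 4.2 fF = 404 * 4.2e-15 F
Step 3: tau = 1.6968e-12 s = 1.6968 ps

1.6968


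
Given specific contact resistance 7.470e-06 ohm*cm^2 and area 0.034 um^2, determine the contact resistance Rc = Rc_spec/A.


Step 1: Convert area to cm^2: 0.034 um^2 = 3.4000e-10 cm^2
Step 2: Rc = Rc_spec / A = 7.470e-06 / 3.4000e-10
Step 3: Rc = 2.20e+04 ohms

2.20e+04


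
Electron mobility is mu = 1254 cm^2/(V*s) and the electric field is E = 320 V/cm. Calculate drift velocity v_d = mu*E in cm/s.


Step 1: v_d = mu * E
Step 2: v_d = 1254 * 320 = 401280
Step 3: v_d = 4.01e+05 cm/s

4.01e+05


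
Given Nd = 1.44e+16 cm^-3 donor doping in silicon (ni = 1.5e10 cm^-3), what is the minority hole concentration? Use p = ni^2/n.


Step 1: Since Nd >> ni, n ≈ Nd = 1.44e+16 cm^-3
Step 2: p = ni^2 / n = (1.5e10)^2 / 1.44e+16
Step 3: p = 2.25e20 / 1.44e+16 = 1.56e+04 cm^-3

1.56e+04


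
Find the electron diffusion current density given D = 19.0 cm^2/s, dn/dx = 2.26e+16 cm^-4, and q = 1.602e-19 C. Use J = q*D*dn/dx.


Step 1: J = q * D * (dn/dx)
Step 2: J = 1.602e-19 * 19.0 * 2.26e+16
Step 3: J = 6.88e-02 A/cm^2

6.88e-02


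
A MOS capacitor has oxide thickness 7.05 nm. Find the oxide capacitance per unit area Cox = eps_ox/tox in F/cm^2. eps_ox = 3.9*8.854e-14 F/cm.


Step 1: eps_ox = 3.9 * 8.854e-14 = 3.45306e-13 F/cm
Step 2: tox in cm = 7.05 nm * 1e-7 = 7.0500e-07 cm
Step 3: Cox = 3.45306e-13 / 7.0500e-07 = 4.90e-07 F/cm^2

4.90e-07


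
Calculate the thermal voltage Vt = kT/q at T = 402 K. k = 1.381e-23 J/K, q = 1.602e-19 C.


Step 1: kT = 1.381e-23 * 402 = 5.55162e-21 J
Step 2: Vt = kT/q = 5.55162e-21 / 1.602e-19
Step 3: Vt = 0.03465 V

0.03465


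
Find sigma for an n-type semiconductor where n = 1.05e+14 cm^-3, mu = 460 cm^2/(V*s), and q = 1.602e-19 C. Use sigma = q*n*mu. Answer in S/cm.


Step 1: sigma = q * n * mu
Step 2: sigma = 1.602e-19 * 1.05e+14 * 460
Step 3: sigma = 7.738e-03 S/cm

7.738e-03


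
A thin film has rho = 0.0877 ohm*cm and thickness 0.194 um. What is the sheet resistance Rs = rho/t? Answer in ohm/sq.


Step 1: Convert thickness to cm: t = 0.194 um = 1.9400e-05 cm
Step 2: Rs = rho / t = 0.0877 / 1.9400e-05
Step 3: Rs = 4520.6 ohm/sq

4520.6


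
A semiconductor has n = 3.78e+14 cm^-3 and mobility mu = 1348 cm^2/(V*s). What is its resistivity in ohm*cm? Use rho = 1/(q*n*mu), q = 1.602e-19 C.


Step 1: sigma = q * n * mu = 1.602e-19 * 3.78e+14 * 1348 = 8.16289e-02 S/cm
Step 2: rho = 1 / sigma = 1 / 8.16289e-02 = 12.25 ohm*cm

12.25


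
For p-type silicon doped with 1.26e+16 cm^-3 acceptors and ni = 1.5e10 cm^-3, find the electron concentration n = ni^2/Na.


Step 1: Majority hole concentration p ≈ Na = 1.26e+16 cm^-3
Step 2: n = ni^2 / Na = (1.5e10)^2 / 1.26e+16
Step 3: n = 1.79e+04 cm^-3

1.79e+04


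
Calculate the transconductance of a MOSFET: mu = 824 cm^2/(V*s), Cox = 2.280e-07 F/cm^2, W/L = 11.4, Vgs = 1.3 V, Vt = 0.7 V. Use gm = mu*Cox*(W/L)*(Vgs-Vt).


Step 1: Vov = Vgs - Vt = 1.3 - 0.7 = 0.6 V
Step 2: gm = mu * Cox * (W/L) * Vov
Step 3: gm = 824 * 2.280e-07 * 11.4 * 0.6 = 1.29e-03 S

1.29e-03


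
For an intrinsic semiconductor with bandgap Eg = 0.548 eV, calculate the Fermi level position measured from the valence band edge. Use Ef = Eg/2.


Step 1: For an intrinsic semiconductor, the Fermi level sits at midgap.
Step 2: Ef = Eg / 2 = 0.548 / 2 = 0.274 eV

0.274


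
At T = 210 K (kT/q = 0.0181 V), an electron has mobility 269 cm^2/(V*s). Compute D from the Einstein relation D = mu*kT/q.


Step 1: D = mu * (kT/q)
Step 2: D = 269 * 0.0181
Step 3: D = 4.87 cm^2/s

4.87


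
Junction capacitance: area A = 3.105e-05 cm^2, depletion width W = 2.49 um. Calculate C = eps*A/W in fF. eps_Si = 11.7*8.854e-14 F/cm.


Step 1: eps_Si = 11.7 * 8.854e-14 = 1.035918e-12 F/cm
Step 2: W in cm = 2.49 * 1e-4 = 2.49e-04 cm
Step 3: C = 1.035918e-12 * 3.105e-05 / 2.49e-04 = 1.291777e-13 F
Step 4: C = 129.18 fF

129.18


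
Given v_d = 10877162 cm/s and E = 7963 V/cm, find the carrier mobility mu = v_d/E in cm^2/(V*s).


Step 1: mu = v_d / E
Step 2: mu = 10877162 / 7963
Step 3: mu = 1365.96 cm^2/(V*s)

1365.96


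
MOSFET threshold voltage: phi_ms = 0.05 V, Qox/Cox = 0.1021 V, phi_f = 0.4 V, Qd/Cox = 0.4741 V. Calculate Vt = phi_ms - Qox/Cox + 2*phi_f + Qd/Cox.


Step 1: Vt = phi_ms - Qox/Cox + 2*phi_f + Qd/Cox
Step 2: Vt = 0.05 - 0.1021 + 2*0.4 + 0.4741
Step 3: Vt = 0.05 - 0.1021 + 0.8 + 0.4741
Step 4: Vt = 1.222 V

1.222


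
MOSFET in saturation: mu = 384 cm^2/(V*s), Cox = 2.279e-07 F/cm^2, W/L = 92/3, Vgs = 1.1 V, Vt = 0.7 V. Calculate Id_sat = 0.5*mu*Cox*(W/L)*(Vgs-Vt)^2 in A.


Step 1: Overdrive voltage Vov = Vgs - Vt = 1.1 - 0.7 = 0.4 V
Step 2: W/L = 92/3 = 30.6667
Step 3: Id = 0.5 * 384 * 2.279e-07 * 30.6667 * 0.4^2
Step 4: Id = 2.15e-04 A

2.15e-04


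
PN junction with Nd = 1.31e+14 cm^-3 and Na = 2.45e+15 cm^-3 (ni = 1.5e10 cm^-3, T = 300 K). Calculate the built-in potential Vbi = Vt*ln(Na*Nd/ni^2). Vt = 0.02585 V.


Step 1: Compute Na*Nd/ni^2 = 2.45e+15 * 1.31e+14 / (1.5e10)^2 = 1.4264e+09
Step 2: ln(1.4264e+09) = 21.0784
Step 3: Vbi = 0.02585 * 21.0784 = 0.545 V

0.545
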